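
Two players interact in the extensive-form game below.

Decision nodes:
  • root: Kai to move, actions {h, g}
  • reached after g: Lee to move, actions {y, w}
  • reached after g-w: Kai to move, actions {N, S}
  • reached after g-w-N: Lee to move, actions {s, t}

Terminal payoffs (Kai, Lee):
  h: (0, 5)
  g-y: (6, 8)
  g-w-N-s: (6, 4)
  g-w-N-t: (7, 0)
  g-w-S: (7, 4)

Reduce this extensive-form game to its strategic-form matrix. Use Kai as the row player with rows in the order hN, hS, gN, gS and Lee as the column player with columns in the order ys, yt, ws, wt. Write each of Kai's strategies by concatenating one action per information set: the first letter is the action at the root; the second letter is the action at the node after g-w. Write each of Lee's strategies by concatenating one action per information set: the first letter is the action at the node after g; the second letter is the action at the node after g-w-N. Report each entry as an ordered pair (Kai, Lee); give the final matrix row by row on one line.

           ys       yt       ws       wt
  hN    (0,5)    (0,5)    (0,5)    (0,5)
  hS    (0,5)    (0,5)    (0,5)    (0,5)
  gN    (6,8)    (6,8)    (6,4)    (7,0)
  gS    (6,8)    (6,8)    (7,4)    (7,4)

hN: (0,5) (0,5) (0,5) (0,5) | hS: (0,5) (0,5) (0,5) (0,5) | gN: (6,8) (6,8) (6,4) (7,0) | gS: (6,8) (6,8) (7,4) (7,4)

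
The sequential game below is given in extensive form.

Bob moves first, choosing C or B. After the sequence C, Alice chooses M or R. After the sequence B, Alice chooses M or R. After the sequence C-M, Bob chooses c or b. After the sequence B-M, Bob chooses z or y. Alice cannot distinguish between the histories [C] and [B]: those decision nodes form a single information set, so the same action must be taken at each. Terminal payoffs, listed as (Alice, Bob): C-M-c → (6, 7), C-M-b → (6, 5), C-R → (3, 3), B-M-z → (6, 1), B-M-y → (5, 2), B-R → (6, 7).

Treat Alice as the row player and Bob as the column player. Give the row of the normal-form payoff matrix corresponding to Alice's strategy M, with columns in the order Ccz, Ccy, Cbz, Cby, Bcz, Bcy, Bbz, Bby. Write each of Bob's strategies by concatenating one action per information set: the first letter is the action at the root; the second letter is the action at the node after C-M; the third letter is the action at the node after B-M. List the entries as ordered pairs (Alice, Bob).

(6,7) (6,7) (6,5) (6,5) (6,1) (5,2) (6,1) (5,2)

vs Ccz: Bob plays C → Alice plays M at [C] → Bob plays c at [C-M] → (6, 7)
vs Ccy: Bob plays C → Alice plays M at [C] → Bob plays c at [C-M] → (6, 7)
vs Cbz: Bob plays C → Alice plays M at [C] → Bob plays b at [C-M] → (6, 5)
vs Cby: Bob plays C → Alice plays M at [C] → Bob plays b at [C-M] → (6, 5)
vs Bcz: Bob plays B → Alice plays M at [B] → Bob plays z at [B-M] → (6, 1)
vs Bcy: Bob plays B → Alice plays M at [B] → Bob plays y at [B-M] → (5, 2)
vs Bbz: Bob plays B → Alice plays M at [B] → Bob plays z at [B-M] → (6, 1)
vs Bby: Bob plays B → Alice plays M at [B] → Bob plays y at [B-M] → (5, 2)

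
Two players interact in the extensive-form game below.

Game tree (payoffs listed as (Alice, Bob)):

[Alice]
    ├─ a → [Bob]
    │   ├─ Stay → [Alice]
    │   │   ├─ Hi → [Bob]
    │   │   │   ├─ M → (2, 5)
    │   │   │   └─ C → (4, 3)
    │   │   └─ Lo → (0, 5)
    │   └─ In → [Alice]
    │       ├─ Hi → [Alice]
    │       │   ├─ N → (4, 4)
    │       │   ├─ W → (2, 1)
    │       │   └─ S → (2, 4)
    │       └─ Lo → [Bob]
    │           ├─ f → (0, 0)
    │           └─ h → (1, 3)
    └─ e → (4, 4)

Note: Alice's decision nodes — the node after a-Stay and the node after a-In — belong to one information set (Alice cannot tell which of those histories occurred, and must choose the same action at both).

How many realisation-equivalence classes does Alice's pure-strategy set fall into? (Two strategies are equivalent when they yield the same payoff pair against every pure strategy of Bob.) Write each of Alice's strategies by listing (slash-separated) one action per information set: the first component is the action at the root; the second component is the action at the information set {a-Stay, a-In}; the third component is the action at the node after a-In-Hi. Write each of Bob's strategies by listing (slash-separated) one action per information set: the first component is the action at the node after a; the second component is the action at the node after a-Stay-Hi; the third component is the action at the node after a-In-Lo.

Alice has 12 pure strategies: a/Hi/N, a/Hi/W, a/Hi/S, a/Lo/N, a/Lo/W, a/Lo/S, e/Hi/N, e/Hi/W, e/Hi/S, e/Lo/N, e/Lo/W, e/Lo/S. Columns: Stay/M/f, Stay/M/h, Stay/C/f, Stay/C/h, In/M/f, In/M/h, In/C/f, In/C/h.
{a/Hi/N} → row (2,5) (2,5) (4,3) (4,3) (4,4) (4,4) (4,4) (4,4)
{a/Hi/W} → row (2,5) (2,5) (4,3) (4,3) (2,1) (2,1) (2,1) (2,1)
{a/Hi/S} → row (2,5) (2,5) (4,3) (4,3) (2,4) (2,4) (2,4) (2,4)
{a/Lo/N, a/Lo/W, a/Lo/S} → row (0,5) (0,5) (0,5) (0,5) (0,0) (1,3) (0,0) (1,3)
{e/Hi/N, e/Hi/W, e/Hi/S, e/Lo/N, e/Lo/W, e/Lo/S} → row (4,4) (4,4) (4,4) (4,4) (4,4) (4,4) (4,4) (4,4)
That's 5 distinct rows out of 12 strategies.

5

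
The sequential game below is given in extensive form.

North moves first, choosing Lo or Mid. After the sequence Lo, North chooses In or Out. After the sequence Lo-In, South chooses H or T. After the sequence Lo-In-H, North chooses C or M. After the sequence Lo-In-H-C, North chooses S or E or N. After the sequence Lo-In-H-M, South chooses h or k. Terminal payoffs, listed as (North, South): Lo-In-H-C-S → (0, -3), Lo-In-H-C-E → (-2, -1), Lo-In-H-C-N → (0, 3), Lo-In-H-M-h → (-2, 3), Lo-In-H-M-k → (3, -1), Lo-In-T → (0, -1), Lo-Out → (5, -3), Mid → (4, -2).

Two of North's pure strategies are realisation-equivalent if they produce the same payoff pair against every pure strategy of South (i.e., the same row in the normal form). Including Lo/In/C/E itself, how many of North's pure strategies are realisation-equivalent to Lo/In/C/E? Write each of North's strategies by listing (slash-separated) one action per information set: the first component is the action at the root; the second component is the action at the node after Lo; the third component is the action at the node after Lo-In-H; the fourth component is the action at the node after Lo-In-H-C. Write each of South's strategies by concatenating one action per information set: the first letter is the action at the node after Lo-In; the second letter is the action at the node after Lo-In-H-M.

Row for Lo/In/C/E (columns Hh, Hk, Th, Tk): (-2,-1) (-2,-1) (0,-1) (0,-1).
Every one of North's information sets is on the play path for some reply by South when North follows Lo/In/C/E.
Changing the action at any of them therefore changes at least one column, so only Lo/In/C/E itself gives this row.

1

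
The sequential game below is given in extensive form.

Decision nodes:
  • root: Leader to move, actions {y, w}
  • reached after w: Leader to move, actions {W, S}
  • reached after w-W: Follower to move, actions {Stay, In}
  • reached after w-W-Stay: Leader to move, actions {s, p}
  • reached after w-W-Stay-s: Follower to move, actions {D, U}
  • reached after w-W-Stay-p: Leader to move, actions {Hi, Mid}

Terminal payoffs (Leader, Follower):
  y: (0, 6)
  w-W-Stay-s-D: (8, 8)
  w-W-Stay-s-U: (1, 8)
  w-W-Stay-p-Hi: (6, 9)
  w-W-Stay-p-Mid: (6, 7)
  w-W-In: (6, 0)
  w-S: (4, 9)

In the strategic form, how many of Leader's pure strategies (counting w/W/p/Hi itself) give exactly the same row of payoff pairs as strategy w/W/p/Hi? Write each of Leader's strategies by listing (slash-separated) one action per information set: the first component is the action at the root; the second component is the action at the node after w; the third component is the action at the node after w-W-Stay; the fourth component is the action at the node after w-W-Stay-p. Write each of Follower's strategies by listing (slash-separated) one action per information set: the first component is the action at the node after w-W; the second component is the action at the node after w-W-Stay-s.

Row for w/W/p/Hi (columns Stay/D, Stay/U, In/D, In/U): (6,9) (6,9) (6,0) (6,0).
Every one of Leader's information sets is on the play path for some reply by Follower when Leader follows w/W/p/Hi.
Changing the action at any of them therefore changes at least one column, so only w/W/p/Hi itself gives this row.

1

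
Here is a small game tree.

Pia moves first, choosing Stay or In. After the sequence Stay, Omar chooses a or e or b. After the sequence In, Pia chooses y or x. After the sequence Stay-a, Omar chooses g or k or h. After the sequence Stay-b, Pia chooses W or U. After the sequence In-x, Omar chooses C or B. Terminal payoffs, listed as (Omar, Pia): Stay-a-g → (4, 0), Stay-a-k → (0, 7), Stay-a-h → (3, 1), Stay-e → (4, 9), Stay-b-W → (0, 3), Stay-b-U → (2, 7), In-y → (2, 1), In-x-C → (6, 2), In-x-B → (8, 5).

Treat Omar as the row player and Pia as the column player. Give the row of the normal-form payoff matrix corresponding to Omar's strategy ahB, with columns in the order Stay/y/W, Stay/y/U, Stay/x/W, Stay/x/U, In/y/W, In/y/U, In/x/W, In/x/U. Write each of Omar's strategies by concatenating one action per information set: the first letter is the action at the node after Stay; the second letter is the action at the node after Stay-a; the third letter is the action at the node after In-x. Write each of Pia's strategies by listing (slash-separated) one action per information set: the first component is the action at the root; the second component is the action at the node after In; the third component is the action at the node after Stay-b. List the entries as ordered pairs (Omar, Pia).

vs Stay/y/W: Pia plays Stay → Omar plays a at [Stay] → Omar plays h at [Stay-a] → (3, 1)
vs Stay/y/U: Pia plays Stay → Omar plays a at [Stay] → Omar plays h at [Stay-a] → (3, 1)
vs Stay/x/W: Pia plays Stay → Omar plays a at [Stay] → Omar plays h at [Stay-a] → (3, 1)
vs Stay/x/U: Pia plays Stay → Omar plays a at [Stay] → Omar plays h at [Stay-a] → (3, 1)
vs In/y/W: Pia plays In → Pia plays y at [In] → (2, 1)
vs In/y/U: Pia plays In → Pia plays y at [In] → (2, 1)
vs In/x/W: Pia plays In → Pia plays x at [In] → Omar plays B at [In-x] → (8, 5)
vs In/x/U: Pia plays In → Pia plays x at [In] → Omar plays B at [In-x] → (8, 5)

(3,1) (3,1) (3,1) (3,1) (2,1) (2,1) (8,5) (8,5)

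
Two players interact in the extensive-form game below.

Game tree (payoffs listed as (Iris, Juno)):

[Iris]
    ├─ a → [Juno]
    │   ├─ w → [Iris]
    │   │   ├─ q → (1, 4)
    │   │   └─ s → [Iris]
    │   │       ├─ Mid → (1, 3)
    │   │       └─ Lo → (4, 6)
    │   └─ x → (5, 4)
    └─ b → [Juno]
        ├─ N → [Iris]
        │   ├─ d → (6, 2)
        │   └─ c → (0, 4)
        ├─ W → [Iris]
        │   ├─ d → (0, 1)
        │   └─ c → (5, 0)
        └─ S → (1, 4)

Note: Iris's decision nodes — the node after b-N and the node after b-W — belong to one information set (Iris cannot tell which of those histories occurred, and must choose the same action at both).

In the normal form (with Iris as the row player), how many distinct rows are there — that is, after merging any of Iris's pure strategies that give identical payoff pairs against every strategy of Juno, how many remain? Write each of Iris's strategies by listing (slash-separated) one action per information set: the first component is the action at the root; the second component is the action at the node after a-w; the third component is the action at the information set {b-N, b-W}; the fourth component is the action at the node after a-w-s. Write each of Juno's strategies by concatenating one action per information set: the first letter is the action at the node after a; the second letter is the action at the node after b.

Iris has 16 pure strategies: a/q/d/Mid, a/q/d/Lo, a/q/c/Mid, a/q/c/Lo, a/s/d/Mid, a/s/d/Lo, a/s/c/Mid, a/s/c/Lo, b/q/d/Mid, b/q/d/Lo, b/q/c/Mid, b/q/c/Lo, b/s/d/Mid, b/s/d/Lo, b/s/c/Mid, b/s/c/Lo. Columns: wN, wW, wS, xN, xW, xS.
{a/q/d/Mid, a/q/d/Lo, a/q/c/Mid, a/q/c/Lo} → row (1,4) (1,4) (1,4) (5,4) (5,4) (5,4)
{a/s/d/Mid, a/s/c/Mid} → row (1,3) (1,3) (1,3) (5,4) (5,4) (5,4)
{a/s/d/Lo, a/s/c/Lo} → row (4,6) (4,6) (4,6) (5,4) (5,4) (5,4)
{b/q/d/Mid, b/q/d/Lo, b/s/d/Mid, b/s/d/Lo} → row (6,2) (0,1) (1,4) (6,2) (0,1) (1,4)
{b/q/c/Mid, b/q/c/Lo, b/s/c/Mid, b/s/c/Lo} → row (0,4) (5,0) (1,4) (0,4) (5,0) (1,4)
That's 5 distinct rows out of 16 strategies.

5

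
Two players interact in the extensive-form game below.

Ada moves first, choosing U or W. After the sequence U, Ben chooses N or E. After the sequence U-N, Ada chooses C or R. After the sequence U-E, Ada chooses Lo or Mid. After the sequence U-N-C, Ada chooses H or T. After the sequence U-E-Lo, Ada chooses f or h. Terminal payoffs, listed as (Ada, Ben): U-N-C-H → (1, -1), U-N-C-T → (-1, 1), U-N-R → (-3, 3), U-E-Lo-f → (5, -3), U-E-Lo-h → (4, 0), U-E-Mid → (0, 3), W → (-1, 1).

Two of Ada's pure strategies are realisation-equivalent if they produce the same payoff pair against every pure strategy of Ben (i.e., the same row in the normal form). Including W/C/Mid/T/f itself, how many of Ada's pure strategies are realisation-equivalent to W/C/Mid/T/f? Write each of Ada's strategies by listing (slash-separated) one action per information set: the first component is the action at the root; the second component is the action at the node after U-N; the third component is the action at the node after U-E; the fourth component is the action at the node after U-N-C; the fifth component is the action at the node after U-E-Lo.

Row for W/C/Mid/T/f (columns N, E): (-1,1) (-1,1).
Under W/C/Mid/T/f, Ada's choice at the node after U-N and at the node after U-E and at the node after U-N-C and at the node after U-E-Lo can never be reached regardless of what Ben does, so varying those choices leaves every outcome unchanged.
Holding the reachable choices fixed and varying the unreachable ones freely already gives 2 × 2 × 2 × 2 = 16 equivalent strategies.
No other strategy reproduces this row, so those 16 are the full class: W/C/Lo/H/f, W/C/Lo/H/h, W/C/Lo/T/f, W/C/Lo/T/h, W/C/Mid/H/f, W/C/Mid/H/h, W/C/Mid/T/f, W/C/Mid/T/h, W/R/Lo/H/f, W/R/Lo/H/h, W/R/Lo/T/f, W/R/Lo/T/h, W/R/Mid/H/f, W/R/Mid/H/h, W/R/Mid/T/f, W/R/Mid/T/h.

16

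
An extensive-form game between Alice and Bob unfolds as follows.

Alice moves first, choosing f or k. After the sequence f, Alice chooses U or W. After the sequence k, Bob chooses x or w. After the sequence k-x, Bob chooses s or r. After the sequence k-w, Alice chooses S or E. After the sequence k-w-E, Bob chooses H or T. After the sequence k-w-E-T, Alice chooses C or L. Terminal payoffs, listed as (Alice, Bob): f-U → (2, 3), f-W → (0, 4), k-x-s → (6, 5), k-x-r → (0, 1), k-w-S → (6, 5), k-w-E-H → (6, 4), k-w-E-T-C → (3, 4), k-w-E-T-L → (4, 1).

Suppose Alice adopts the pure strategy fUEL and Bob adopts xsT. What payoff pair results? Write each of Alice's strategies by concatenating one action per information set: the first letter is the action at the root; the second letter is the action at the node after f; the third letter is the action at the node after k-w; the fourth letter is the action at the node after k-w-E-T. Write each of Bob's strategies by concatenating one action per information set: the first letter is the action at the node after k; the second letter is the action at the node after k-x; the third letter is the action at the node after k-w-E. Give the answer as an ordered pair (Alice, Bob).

(2, 3)

Trace the play path from the root:
  Alice plays f
  Alice plays U at [f]
→ terminal payoff (2, 3).
(Alice's choice at the node after k-w is never reached on this path, so it doesn't affect the outcome.)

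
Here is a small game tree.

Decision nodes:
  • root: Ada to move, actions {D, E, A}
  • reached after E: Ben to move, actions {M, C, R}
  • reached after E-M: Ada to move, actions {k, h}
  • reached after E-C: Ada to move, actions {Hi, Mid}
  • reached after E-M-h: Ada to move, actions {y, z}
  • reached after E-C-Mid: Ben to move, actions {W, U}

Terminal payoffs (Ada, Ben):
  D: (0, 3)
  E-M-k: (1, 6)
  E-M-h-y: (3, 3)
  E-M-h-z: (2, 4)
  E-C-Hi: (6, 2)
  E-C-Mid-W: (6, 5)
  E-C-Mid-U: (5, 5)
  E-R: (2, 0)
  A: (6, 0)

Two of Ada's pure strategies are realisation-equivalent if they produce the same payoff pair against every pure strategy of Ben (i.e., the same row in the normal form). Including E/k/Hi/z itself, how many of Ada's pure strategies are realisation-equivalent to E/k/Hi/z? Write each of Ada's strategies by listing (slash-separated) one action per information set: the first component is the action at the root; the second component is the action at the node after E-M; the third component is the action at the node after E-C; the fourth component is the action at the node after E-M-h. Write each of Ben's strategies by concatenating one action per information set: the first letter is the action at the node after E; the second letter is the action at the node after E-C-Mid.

Row for E/k/Hi/z (columns MW, MU, CW, CU, RW, RU): (1,6) (1,6) (6,2) (6,2) (2,0) (2,0).
Under E/k/Hi/z, Ada's choice at the node after E-M-h can never be reached regardless of what Ben does, so varying those choices leaves every outcome unchanged.
Holding the reachable choices fixed and varying the unreachable one freely already gives 2 equivalent strategies.
No other strategy reproduces this row, so those 2 are the full class: E/k/Hi/y, E/k/Hi/z.

2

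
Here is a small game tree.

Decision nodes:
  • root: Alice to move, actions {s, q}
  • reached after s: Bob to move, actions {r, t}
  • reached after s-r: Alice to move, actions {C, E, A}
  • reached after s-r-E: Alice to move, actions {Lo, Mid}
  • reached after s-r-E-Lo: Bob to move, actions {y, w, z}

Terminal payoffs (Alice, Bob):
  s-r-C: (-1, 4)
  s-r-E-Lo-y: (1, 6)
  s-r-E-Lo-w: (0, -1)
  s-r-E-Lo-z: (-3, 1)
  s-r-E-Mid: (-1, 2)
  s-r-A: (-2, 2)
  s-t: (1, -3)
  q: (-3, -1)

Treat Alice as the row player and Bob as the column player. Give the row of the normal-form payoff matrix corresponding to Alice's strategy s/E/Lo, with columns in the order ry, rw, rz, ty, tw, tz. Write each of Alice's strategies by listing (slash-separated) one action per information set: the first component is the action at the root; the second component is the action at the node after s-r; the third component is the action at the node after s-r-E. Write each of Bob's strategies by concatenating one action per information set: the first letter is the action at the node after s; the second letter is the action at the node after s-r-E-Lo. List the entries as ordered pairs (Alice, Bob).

(1,6) (0,-1) (-3,1) (1,-3) (1,-3) (1,-3)

vs ry: Alice plays s → Bob plays r at [s] → Alice plays E at [s-r] → Alice plays Lo at [s-r-E] → Bob plays y at [s-r-E-Lo] → (1, 6)
vs rw: Alice plays s → Bob plays r at [s] → Alice plays E at [s-r] → Alice plays Lo at [s-r-E] → Bob plays w at [s-r-E-Lo] → (0, -1)
vs rz: Alice plays s → Bob plays r at [s] → Alice plays E at [s-r] → Alice plays Lo at [s-r-E] → Bob plays z at [s-r-E-Lo] → (-3, 1)
vs ty: Alice plays s → Bob plays t at [s] → (1, -3)
vs tw: Alice plays s → Bob plays t at [s] → (1, -3)
vs tz: Alice plays s → Bob plays t at [s] → (1, -3)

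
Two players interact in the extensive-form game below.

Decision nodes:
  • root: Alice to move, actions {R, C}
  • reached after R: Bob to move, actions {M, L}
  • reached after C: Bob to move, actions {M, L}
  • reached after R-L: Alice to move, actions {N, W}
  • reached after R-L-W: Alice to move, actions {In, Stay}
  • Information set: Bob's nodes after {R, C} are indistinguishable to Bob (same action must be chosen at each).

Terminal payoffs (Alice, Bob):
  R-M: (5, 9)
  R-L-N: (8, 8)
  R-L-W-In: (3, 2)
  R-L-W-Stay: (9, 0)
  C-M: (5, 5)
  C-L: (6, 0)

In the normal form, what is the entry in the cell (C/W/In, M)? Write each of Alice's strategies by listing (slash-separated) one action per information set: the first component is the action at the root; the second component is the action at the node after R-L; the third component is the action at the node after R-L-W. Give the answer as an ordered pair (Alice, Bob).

Trace the play path from the root:
  Alice plays C
  Bob plays M at [C]
→ terminal payoff (5, 5).
(Alice's choice at the node after R-L is never reached on this path, so it doesn't affect the outcome.)

(5, 5)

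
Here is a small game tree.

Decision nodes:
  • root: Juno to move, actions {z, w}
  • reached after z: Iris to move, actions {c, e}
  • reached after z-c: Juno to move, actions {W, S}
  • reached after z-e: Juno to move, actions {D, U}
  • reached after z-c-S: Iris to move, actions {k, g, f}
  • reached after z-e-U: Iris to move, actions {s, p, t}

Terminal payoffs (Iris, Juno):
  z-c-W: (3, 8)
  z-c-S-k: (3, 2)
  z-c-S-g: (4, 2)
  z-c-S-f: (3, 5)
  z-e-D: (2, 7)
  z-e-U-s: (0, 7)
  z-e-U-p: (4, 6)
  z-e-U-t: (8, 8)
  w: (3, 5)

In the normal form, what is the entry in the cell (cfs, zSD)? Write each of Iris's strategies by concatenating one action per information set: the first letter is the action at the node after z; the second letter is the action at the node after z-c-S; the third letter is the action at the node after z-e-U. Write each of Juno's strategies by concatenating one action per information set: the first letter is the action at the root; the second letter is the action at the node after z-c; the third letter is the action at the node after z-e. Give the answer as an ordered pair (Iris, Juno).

(3, 5)

Trace the play path from the root:
  Juno plays z
  Iris plays c at [z]
  Juno plays S at [z-c]
  Iris plays f at [z-c-S]
→ terminal payoff (3, 5).
(Iris's choice at the node after z-e-U is never reached on this path, so it doesn't affect the outcome.)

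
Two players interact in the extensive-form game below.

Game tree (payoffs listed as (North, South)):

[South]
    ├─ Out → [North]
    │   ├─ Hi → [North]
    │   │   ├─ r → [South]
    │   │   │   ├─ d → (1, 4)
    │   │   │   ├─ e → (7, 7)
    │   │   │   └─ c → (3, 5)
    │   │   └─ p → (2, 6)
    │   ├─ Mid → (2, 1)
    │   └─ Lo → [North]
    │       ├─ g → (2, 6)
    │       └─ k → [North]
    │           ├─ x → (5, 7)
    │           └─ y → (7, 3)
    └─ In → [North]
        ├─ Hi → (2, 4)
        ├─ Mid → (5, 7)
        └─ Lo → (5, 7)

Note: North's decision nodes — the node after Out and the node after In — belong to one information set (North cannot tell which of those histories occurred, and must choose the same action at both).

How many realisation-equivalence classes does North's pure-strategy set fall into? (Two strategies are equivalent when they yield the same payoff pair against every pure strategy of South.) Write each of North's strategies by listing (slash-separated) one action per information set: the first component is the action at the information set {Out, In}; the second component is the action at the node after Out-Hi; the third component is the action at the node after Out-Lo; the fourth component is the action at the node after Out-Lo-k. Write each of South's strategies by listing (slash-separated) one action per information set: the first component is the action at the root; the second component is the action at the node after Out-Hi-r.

North has 24 pure strategies: Hi/r/g/x, Hi/r/g/y, Hi/r/k/x, Hi/r/k/y, Hi/p/g/x, Hi/p/g/y, Hi/p/k/x, Hi/p/k/y, Mid/r/g/x, Mid/r/g/y, Mid/r/k/x, Mid/r/k/y, Mid/p/g/x, Mid/p/g/y, Mid/p/k/x, Mid/p/k/y, Lo/r/g/x, Lo/r/g/y, Lo/r/k/x, Lo/r/k/y, Lo/p/g/x, Lo/p/g/y, Lo/p/k/x, Lo/p/k/y. Columns: Out/d, Out/e, Out/c, In/d, In/e, In/c.
{Hi/r/g/x, Hi/r/g/y, Hi/r/k/x, Hi/r/k/y} → row (1,4) (7,7) (3,5) (2,4) (2,4) (2,4)
{Hi/p/g/x, Hi/p/g/y, Hi/p/k/x, Hi/p/k/y} → row (2,6) (2,6) (2,6) (2,4) (2,4) (2,4)
{Mid/r/g/x, Mid/r/g/y, Mid/r/k/x, Mid/r/k/y, Mid/p/g/x, Mid/p/g/y, Mid/p/k/x, Mid/p/k/y} → row (2,1) (2,1) (2,1) (5,7) (5,7) (5,7)
{Lo/r/g/x, Lo/r/g/y, Lo/p/g/x, Lo/p/g/y} → row (2,6) (2,6) (2,6) (5,7) (5,7) (5,7)
{Lo/r/k/x, Lo/p/k/x} → row (5,7) (5,7) (5,7) (5,7) (5,7) (5,7)
{Lo/r/k/y, Lo/p/k/y} → row (7,3) (7,3) (7,3) (5,7) (5,7) (5,7)
That's 6 distinct rows out of 24 strategies.

6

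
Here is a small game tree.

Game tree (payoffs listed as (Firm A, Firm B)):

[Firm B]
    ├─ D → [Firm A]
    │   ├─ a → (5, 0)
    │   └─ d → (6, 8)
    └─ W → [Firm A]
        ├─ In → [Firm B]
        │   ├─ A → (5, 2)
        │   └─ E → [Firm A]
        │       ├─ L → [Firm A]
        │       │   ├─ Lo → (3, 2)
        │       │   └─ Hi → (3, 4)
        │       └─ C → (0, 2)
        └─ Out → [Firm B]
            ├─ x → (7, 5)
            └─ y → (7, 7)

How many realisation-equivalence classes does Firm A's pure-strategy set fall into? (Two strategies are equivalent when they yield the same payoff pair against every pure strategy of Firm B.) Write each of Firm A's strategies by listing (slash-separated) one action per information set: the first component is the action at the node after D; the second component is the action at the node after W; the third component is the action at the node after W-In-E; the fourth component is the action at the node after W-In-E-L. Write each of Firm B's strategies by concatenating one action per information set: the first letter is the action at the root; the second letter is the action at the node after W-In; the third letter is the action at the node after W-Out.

8

Firm A has 16 pure strategies: a/In/L/Lo, a/In/L/Hi, a/In/C/Lo, a/In/C/Hi, a/Out/L/Lo, a/Out/L/Hi, a/Out/C/Lo, a/Out/C/Hi, d/In/L/Lo, d/In/L/Hi, d/In/C/Lo, d/In/C/Hi, d/Out/L/Lo, d/Out/L/Hi, d/Out/C/Lo, d/Out/C/Hi. Columns: DAx, DAy, DEx, DEy, WAx, WAy, WEx, WEy.
{a/In/L/Lo} → row (5,0) (5,0) (5,0) (5,0) (5,2) (5,2) (3,2) (3,2)
{a/In/L/Hi} → row (5,0) (5,0) (5,0) (5,0) (5,2) (5,2) (3,4) (3,4)
{a/In/C/Lo, a/In/C/Hi} → row (5,0) (5,0) (5,0) (5,0) (5,2) (5,2) (0,2) (0,2)
{a/Out/L/Lo, a/Out/L/Hi, a/Out/C/Lo, a/Out/C/Hi} → row (5,0) (5,0) (5,0) (5,0) (7,5) (7,7) (7,5) (7,7)
{d/In/L/Lo} → row (6,8) (6,8) (6,8) (6,8) (5,2) (5,2) (3,2) (3,2)
{d/In/L/Hi} → row (6,8) (6,8) (6,8) (6,8) (5,2) (5,2) (3,4) (3,4)
{d/In/C/Lo, d/In/C/Hi} → row (6,8) (6,8) (6,8) (6,8) (5,2) (5,2) (0,2) (0,2)
{d/Out/L/Lo, d/Out/L/Hi, d/Out/C/Lo, d/Out/C/Hi} → row (6,8) (6,8) (6,8) (6,8) (7,5) (7,7) (7,5) (7,7)
That's 8 distinct rows out of 16 strategies.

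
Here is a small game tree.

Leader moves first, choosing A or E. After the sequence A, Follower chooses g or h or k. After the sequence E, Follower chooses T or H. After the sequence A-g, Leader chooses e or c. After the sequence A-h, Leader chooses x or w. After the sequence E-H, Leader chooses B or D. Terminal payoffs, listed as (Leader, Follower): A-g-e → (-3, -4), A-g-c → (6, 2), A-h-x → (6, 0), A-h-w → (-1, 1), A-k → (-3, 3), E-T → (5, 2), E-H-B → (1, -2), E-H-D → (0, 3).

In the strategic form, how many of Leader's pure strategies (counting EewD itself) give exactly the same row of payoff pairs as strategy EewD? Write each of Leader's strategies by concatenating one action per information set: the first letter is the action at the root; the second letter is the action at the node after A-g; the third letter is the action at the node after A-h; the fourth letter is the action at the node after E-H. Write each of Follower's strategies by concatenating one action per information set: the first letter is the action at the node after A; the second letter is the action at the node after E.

Row for EewD (columns gT, gH, hT, hH, kT, kH): (5,2) (0,3) (5,2) (0,3) (5,2) (0,3).
Under EewD, Leader's choice at the node after A-g and at the node after A-h can never be reached regardless of what Follower does, so varying those choices leaves every outcome unchanged.
Holding the reachable choices fixed and varying the unreachable ones freely already gives 2 × 2 = 4 equivalent strategies.
No other strategy reproduces this row, so those 4 are the full class: EexD, EewD, EcxD, EcwD.

4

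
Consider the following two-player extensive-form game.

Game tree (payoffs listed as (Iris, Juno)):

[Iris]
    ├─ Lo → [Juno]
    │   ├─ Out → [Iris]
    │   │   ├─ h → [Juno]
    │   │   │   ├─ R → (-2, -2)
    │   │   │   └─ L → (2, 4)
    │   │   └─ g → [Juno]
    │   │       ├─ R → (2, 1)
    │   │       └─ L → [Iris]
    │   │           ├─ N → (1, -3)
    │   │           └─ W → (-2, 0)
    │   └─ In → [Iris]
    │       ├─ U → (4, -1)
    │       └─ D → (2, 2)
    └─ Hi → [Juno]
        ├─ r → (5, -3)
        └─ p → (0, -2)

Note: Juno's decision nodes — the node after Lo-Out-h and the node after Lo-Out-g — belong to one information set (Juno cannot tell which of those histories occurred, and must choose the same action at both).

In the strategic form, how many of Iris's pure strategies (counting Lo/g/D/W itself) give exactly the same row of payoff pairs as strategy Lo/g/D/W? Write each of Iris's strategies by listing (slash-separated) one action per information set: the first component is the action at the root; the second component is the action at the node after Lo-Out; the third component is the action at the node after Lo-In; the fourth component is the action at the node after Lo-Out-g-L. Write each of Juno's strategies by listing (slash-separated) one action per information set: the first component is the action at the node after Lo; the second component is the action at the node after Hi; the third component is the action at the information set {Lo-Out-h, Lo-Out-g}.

Row for Lo/g/D/W (columns Out/r/R, Out/r/L, Out/p/R, Out/p/L, In/r/R, In/r/L, In/p/R, In/p/L): (2,1) (-2,0) (2,1) (-2,0) (2,2) (2,2) (2,2) (2,2).
Every one of Iris's information sets is on the play path for some reply by Juno when Iris follows Lo/g/D/W.
Changing the action at any of them therefore changes at least one column, so only Lo/g/D/W itself gives this row.

1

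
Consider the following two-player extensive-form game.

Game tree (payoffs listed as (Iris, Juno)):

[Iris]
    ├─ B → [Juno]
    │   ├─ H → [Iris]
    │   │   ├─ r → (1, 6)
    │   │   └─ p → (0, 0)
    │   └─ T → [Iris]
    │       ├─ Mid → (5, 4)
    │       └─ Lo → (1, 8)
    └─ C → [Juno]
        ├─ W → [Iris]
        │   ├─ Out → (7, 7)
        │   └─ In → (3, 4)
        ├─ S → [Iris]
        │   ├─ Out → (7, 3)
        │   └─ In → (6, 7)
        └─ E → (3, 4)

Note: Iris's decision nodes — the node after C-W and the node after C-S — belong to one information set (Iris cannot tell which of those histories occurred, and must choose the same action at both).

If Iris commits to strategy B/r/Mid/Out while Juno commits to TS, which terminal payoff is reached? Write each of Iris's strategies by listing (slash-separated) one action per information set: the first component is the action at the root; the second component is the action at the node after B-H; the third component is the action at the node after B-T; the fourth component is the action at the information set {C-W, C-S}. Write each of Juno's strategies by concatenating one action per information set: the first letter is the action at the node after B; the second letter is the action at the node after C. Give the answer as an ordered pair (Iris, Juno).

Trace the play path from the root:
  Iris plays B
  Juno plays T at [B]
  Iris plays Mid at [B-T]
→ terminal payoff (5, 4).
(Iris's choice at the node after B-H is never reached on this path, so it doesn't affect the outcome.)

(5, 4)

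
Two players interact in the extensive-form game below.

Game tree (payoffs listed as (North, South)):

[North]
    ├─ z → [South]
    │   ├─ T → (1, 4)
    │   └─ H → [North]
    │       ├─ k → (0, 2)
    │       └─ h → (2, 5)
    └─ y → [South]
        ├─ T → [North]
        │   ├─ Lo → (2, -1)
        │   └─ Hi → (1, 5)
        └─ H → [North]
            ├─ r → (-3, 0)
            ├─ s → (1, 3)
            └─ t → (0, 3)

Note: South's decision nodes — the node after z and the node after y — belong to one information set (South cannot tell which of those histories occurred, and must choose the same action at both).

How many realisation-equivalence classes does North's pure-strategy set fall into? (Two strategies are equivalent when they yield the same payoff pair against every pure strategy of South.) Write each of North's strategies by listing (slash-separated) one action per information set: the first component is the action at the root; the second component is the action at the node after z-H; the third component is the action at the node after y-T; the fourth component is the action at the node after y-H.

8

North has 24 pure strategies: z/k/Lo/r, z/k/Lo/s, z/k/Lo/t, z/k/Hi/r, z/k/Hi/s, z/k/Hi/t, z/h/Lo/r, z/h/Lo/s, z/h/Lo/t, z/h/Hi/r, z/h/Hi/s, z/h/Hi/t, y/k/Lo/r, y/k/Lo/s, y/k/Lo/t, y/k/Hi/r, y/k/Hi/s, y/k/Hi/t, y/h/Lo/r, y/h/Lo/s, y/h/Lo/t, y/h/Hi/r, y/h/Hi/s, y/h/Hi/t. Columns: T, H.
{z/k/Lo/r, z/k/Lo/s, z/k/Lo/t, z/k/Hi/r, z/k/Hi/s, z/k/Hi/t} → row (1,4) (0,2)
{z/h/Lo/r, z/h/Lo/s, z/h/Lo/t, z/h/Hi/r, z/h/Hi/s, z/h/Hi/t} → row (1,4) (2,5)
{y/k/Lo/r, y/h/Lo/r} → row (2,-1) (-3,0)
{y/k/Lo/s, y/h/Lo/s} → row (2,-1) (1,3)
{y/k/Lo/t, y/h/Lo/t} → row (2,-1) (0,3)
{y/k/Hi/r, y/h/Hi/r} → row (1,5) (-3,0)
{y/k/Hi/s, y/h/Hi/s} → row (1,5) (1,3)
{y/k/Hi/t, y/h/Hi/t} → row (1,5) (0,3)
That's 8 distinct rows out of 24 strategies.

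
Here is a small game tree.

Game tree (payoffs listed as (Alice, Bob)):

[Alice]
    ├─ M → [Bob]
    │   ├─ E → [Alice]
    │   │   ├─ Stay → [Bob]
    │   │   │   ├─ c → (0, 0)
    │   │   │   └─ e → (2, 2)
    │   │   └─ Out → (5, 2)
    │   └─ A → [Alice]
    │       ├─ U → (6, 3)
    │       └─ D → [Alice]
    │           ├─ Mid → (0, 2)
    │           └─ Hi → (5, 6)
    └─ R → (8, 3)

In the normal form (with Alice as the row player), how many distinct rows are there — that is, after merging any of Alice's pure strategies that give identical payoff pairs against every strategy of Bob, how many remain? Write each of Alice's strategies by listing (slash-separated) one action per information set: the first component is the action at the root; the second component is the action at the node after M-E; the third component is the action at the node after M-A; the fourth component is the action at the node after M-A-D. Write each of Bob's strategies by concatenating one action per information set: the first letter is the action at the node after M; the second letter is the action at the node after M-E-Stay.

7

Alice has 16 pure strategies: M/Stay/U/Mid, M/Stay/U/Hi, M/Stay/D/Mid, M/Stay/D/Hi, M/Out/U/Mid, M/Out/U/Hi, M/Out/D/Mid, M/Out/D/Hi, R/Stay/U/Mid, R/Stay/U/Hi, R/Stay/D/Mid, R/Stay/D/Hi, R/Out/U/Mid, R/Out/U/Hi, R/Out/D/Mid, R/Out/D/Hi. Columns: Ec, Ee, Ac, Ae.
{M/Stay/U/Mid, M/Stay/U/Hi} → row (0,0) (2,2) (6,3) (6,3)
{M/Stay/D/Mid} → row (0,0) (2,2) (0,2) (0,2)
{M/Stay/D/Hi} → row (0,0) (2,2) (5,6) (5,6)
{M/Out/U/Mid, M/Out/U/Hi} → row (5,2) (5,2) (6,3) (6,3)
{M/Out/D/Mid} → row (5,2) (5,2) (0,2) (0,2)
{M/Out/D/Hi} → row (5,2) (5,2) (5,6) (5,6)
{R/Stay/U/Mid, R/Stay/U/Hi, R/Stay/D/Mid, R/Stay/D/Hi, R/Out/U/Mid, R/Out/U/Hi, R/Out/D/Mid, R/Out/D/Hi} → row (8,3) (8,3) (8,3) (8,3)
That's 7 distinct rows out of 16 strategies.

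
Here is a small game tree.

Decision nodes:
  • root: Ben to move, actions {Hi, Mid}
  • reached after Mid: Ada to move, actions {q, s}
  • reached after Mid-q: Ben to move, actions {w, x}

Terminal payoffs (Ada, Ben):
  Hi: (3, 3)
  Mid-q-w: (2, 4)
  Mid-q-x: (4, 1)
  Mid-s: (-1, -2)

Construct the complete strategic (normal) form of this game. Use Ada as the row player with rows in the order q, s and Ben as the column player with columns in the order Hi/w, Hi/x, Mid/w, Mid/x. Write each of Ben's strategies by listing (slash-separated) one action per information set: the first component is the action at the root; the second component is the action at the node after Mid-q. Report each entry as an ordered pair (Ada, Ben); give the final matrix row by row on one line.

q: (3,3) (3,3) (2,4) (4,1) | s: (3,3) (3,3) (-1,-2) (-1,-2)

         Hi/w     Hi/x    Mid/w    Mid/x
   q    (3,3)    (3,3)    (2,4)    (4,1)
   s    (3,3)    (3,3)  (-1,-2)  (-1,-2)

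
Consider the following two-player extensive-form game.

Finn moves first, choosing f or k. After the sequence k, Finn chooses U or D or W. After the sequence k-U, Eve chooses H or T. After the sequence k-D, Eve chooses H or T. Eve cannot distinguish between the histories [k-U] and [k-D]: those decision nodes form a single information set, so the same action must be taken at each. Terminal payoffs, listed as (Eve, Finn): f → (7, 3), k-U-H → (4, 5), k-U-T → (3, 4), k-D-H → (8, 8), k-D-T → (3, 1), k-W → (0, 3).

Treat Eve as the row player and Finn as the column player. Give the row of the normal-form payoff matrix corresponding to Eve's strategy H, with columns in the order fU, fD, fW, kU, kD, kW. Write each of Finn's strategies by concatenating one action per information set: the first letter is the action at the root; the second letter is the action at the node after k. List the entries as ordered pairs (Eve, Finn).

(7,3) (7,3) (7,3) (4,5) (8,8) (0,3)

vs fU: Finn plays f → (7, 3)
vs fD: Finn plays f → (7, 3)
vs fW: Finn plays f → (7, 3)
vs kU: Finn plays k → Finn plays U at [k] → Eve plays H at [k-U] → (4, 5)
vs kD: Finn plays k → Finn plays D at [k] → Eve plays H at [k-D] → (8, 8)
vs kW: Finn plays k → Finn plays W at [k] → (0, 3)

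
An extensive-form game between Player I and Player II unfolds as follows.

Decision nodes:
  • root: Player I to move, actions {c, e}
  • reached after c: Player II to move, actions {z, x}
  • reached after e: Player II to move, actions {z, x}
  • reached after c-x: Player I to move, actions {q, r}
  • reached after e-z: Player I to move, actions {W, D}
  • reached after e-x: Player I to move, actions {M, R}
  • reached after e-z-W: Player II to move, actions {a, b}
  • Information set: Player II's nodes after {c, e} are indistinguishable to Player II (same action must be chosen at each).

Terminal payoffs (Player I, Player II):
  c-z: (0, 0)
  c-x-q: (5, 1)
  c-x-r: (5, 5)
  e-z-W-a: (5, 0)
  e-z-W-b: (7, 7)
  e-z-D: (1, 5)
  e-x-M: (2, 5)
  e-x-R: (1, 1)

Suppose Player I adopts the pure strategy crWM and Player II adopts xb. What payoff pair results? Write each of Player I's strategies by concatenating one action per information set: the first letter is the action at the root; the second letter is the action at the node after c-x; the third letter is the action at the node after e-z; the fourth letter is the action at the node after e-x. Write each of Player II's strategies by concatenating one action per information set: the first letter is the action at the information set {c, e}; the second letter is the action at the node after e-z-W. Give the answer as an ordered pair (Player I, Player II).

(5, 5)

Trace the play path from the root:
  Player I plays c
  Player II plays x at [c]
  Player I plays r at [c-x]
→ terminal payoff (5, 5).
(Player I's choice at the node after e-z is never reached on this path, so it doesn't affect the outcome.)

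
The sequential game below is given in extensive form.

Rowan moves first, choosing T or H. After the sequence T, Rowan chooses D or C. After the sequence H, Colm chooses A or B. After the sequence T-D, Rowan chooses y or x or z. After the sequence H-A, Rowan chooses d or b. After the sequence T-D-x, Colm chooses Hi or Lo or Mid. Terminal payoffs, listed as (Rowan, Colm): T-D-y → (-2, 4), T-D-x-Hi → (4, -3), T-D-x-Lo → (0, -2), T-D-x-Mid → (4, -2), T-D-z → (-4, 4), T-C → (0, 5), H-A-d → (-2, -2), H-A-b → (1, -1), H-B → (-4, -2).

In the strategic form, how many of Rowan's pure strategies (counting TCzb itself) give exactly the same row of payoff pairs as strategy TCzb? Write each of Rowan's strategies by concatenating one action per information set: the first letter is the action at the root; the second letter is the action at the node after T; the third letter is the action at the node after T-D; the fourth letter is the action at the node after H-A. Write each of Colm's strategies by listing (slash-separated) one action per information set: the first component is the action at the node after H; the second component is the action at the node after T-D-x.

6

Row for TCzb (columns A/Hi, A/Lo, A/Mid, B/Hi, B/Lo, B/Mid): (0,5) (0,5) (0,5) (0,5) (0,5) (0,5).
Under TCzb, Rowan's choice at the node after T-D and at the node after H-A can never be reached regardless of what Colm does, so varying those choices leaves every outcome unchanged.
Holding the reachable choices fixed and varying the unreachable ones freely already gives 3 × 2 = 6 equivalent strategies.
No other strategy reproduces this row, so those 6 are the full class: TCyd, TCyb, TCxd, TCxb, TCzd, TCzb.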